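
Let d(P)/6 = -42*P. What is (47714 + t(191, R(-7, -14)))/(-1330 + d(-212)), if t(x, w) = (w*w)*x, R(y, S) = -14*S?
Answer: 3692585/26047 ≈ 141.77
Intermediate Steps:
d(P) = -252*P (d(P) = 6*(-42*P) = -252*P)
t(x, w) = x*w² (t(x, w) = w²*x = x*w²)
(47714 + t(191, R(-7, -14)))/(-1330 + d(-212)) = (47714 + 191*(-14*(-14))²)/(-1330 - 252*(-212)) = (47714 + 191*196²)/(-1330 + 53424) = (47714 + 191*38416)/52094 = (47714 + 7337456)*(1/52094) = 7385170*(1/52094) = 3692585/26047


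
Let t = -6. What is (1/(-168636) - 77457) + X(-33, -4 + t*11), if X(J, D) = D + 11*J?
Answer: -13135058041/168636 ≈ -77890.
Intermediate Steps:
(1/(-168636) - 77457) + X(-33, -4 + t*11) = (1/(-168636) - 77457) + ((-4 - 6*11) + 11*(-33)) = (-1/168636 - 77457) + ((-4 - 66) - 363) = -13062038653/168636 + (-70 - 363) = -13062038653/168636 - 433 = -13135058041/168636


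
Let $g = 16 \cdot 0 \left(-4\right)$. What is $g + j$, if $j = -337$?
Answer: $-337$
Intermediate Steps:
$g = 0$ ($g = 0 \left(-4\right) = 0$)
$g + j = 0 - 337 = -337$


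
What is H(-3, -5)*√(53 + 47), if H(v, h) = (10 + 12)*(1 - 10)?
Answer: -1980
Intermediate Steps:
H(v, h) = -198 (H(v, h) = 22*(-9) = -198)
H(-3, -5)*√(53 + 47) = -198*√(53 + 47) = -198*√100 = -198*10 = -1980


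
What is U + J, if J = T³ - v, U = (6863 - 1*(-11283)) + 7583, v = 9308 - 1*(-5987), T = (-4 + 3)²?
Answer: 10435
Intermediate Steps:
T = 1 (T = (-1)² = 1)
v = 15295 (v = 9308 + 5987 = 15295)
U = 25729 (U = (6863 + 11283) + 7583 = 18146 + 7583 = 25729)
J = -15294 (J = 1³ - 1*15295 = 1 - 15295 = -15294)
U + J = 25729 - 15294 = 10435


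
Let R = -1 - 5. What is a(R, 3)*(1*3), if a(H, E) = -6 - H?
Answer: 0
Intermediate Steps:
R = -6
a(R, 3)*(1*3) = (-6 - 1*(-6))*(1*3) = (-6 + 6)*3 = 0*3 = 0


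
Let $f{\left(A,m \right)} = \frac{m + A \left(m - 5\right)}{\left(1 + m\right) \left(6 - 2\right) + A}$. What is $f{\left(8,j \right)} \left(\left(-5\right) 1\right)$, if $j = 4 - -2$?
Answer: $- \frac{35}{18} \approx -1.9444$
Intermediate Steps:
$j = 6$ ($j = 4 + 2 = 6$)
$f{\left(A,m \right)} = \frac{m + A \left(-5 + m\right)}{4 + A + 4 m}$ ($f{\left(A,m \right)} = \frac{m + A \left(-5 + m\right)}{\left(1 + m\right) 4 + A} = \frac{m + A \left(-5 + m\right)}{\left(4 + 4 m\right) + A} = \frac{m + A \left(-5 + m\right)}{4 + A + 4 m}$)
$f{\left(8,j \right)} \left(\left(-5\right) 1\right) = \frac{6 - 40 + 8 \cdot 6}{4 + 8 + 4 \cdot 6} \left(\left(-5\right) 1\right) = \frac{6 - 40 + 48}{4 + 8 + 24} \left(-5\right) = \frac{1}{36} \cdot 14 \left(-5\right) = \frac{7}{18} \left(-5\right) = - \frac{35}{18}$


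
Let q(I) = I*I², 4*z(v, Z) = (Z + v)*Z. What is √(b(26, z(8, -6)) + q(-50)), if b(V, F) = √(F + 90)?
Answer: √(-125000 + √87) ≈ 353.54*I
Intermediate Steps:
z(v, Z) = Z*(Z + v)/4 (z(v, Z) = ((Z + v)*Z)/4 = (Z*(Z + v))/4 = Z*(Z + v)/4)
q(I) = I³
b(V, F) = √(90 + F)
√(b(26, z(8, -6)) + q(-50)) = √(√(90 + (¼)*(-6)*(-6 + 8)) + (-50)³) = √(√(90 + (¼)*(-6)*2) - 125000) = √(√(90 - 3) - 125000) = √(√87 - 125000) = √(-125000 + √87)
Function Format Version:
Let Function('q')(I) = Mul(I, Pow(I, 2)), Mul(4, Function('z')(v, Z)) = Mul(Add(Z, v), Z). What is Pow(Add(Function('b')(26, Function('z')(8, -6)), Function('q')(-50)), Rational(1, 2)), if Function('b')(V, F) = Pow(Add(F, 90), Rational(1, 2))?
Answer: Pow(Add(-125000, Pow(87, Rational(1, 2))), Rational(1, 2)) ≈ Mul(353.54, I)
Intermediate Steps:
Function('z')(v, Z) = Mul(Rational(1, 4), Z, Add(Z, v)) (Function('z')(v, Z) = Mul(Rational(1, 4), Mul(Add(Z, v), Z)) = Mul(Rational(1, 4), Mul(Z, Add(Z, v))) = Mul(Rational(1, 4), Z, Add(Z, v)))
Function('q')(I) = Pow(I, 3)
Function('b')(V, F) = Pow(Add(90, F), Rational(1, 2))
Pow(Add(Function('b')(26, Function('z')(8, -6)), Function('q')(-50)), Rational(1, 2)) = Pow(Add(Pow(Add(90, Mul(Rational(1, 4), -6, Add(-6, 8))), Rational(1, 2)), Pow(-50, 3)), Rational(1, 2)) = Pow(Add(Pow(Add(90, Mul(Rational(1, 4), -6, 2)), Rational(1, 2)), -125000), Rational(1, 2)) = Pow(Add(Pow(Add(90, -3), Rational(1, 2)), -125000), Rational(1, 2)) = Pow(Add(Pow(87, Rational(1, 2)), -125000), Rational(1, 2)) = Pow(Add(-125000, Pow(87, Rational(1, 2))), Rational(1, 2))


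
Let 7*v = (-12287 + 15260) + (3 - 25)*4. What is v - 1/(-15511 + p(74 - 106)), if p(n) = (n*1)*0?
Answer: 44749242/108577 ≈ 412.14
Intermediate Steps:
p(n) = 0 (p(n) = n*0 = 0)
v = 2885/7 (v = ((-12287 + 15260) + (3 - 25)*4)/7 = (2973 - 22*4)/7 = (2973 - 88)/7 = (1/7)*2885 = 2885/7 ≈ 412.14)
v - 1/(-15511 + p(74 - 106)) = 2885/7 - 1/(-15511 + 0) = 2885/7 - 1/(-15511) = 2885/7 - 1*(-1/15511) = 2885/7 + 1/15511 = 44749242/108577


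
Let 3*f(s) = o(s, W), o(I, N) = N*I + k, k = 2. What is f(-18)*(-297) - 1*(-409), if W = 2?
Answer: 3775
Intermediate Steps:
o(I, N) = 2 + I*N (o(I, N) = N*I + 2 = I*N + 2 = 2 + I*N)
f(s) = ⅔ + 2*s/3 (f(s) = (2 + s*2)/3 = (2 + 2*s)/3 = ⅔ + 2*s/3)
f(-18)*(-297) - 1*(-409) = (⅔ + (⅔)*(-18))*(-297) - 1*(-409) = (⅔ - 12)*(-297) + 409 = -34/3*(-297) + 409 = 3366 + 409 = 3775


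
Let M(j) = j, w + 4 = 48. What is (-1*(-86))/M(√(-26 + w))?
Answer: 43*√2/3 ≈ 20.270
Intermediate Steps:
w = 44 (w = -4 + 48 = 44)
(-1*(-86))/M(√(-26 + w)) = (-1*(-86))/(√(-26 + 44)) = 86/(√18) = 86/((3*√2)) = 86*(√2/6) = 43*√2/3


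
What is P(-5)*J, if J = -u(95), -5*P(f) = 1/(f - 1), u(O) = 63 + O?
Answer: -79/15 ≈ -5.2667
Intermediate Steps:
P(f) = -1/(5*(-1 + f)) (P(f) = -1/(5*(f - 1)) = -1/(5*(-1 + f)))
J = -158 (J = -(63 + 95) = -1*158 = -158)
P(-5)*J = -1/(-5 + 5*(-5))*(-158) = -1/(-5 - 25)*(-158) = -1/(-30)*(-158) = -1*(-1/30)*(-158) = (1/30)*(-158) = -79/15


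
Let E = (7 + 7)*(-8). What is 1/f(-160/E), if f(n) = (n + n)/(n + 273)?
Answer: 1921/20 ≈ 96.050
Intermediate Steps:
E = -112 (E = 14*(-8) = -112)
f(n) = 2*n/(273 + n) (f(n) = (2*n)/(273 + n) = 2*n/(273 + n))
1/f(-160/E) = 1/(2*(-160/(-112))/(273 - 160/(-112))) = 1/(2*(-160*(-1/112))/(273 - 160*(-1/112))) = 1/(2*(10/7)/(273 + 10/7)) = 1/(2*(10/7)/(1921/7)) = 1/(2*(10/7)*(7/1921)) = 1/(20/1921) = 1921/20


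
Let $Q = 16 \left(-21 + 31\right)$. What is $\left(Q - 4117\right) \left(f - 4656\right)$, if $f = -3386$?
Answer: $31822194$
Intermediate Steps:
$Q = 160$ ($Q = 16 \cdot 10 = 160$)
$\left(Q - 4117\right) \left(f - 4656\right) = \left(160 - 4117\right) \left(-3386 - 4656\right) = \left(-3957\right) \left(-8042\right) = 31822194$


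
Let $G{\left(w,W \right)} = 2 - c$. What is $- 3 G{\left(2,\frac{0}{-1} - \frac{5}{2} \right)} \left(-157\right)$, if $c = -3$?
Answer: $2355$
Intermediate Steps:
$G{\left(w,W \right)} = 5$ ($G{\left(w,W \right)} = 2 - -3 = 2 + 3 = 5$)
$- 3 G{\left(2,\frac{0}{-1} - \frac{5}{2} \right)} \left(-157\right) = \left(-3\right) 5 \left(-157\right) = \left(-15\right) \left(-157\right) = 2355$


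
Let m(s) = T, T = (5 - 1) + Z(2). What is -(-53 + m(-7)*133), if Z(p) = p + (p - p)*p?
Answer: -745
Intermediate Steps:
Z(p) = p (Z(p) = p + 0*p = p + 0 = p)
T = 6 (T = (5 - 1) + 2 = 4 + 2 = 6)
m(s) = 6
-(-53 + m(-7)*133) = -(-53 + 6*133) = -(-53 + 798) = -1*745 = -745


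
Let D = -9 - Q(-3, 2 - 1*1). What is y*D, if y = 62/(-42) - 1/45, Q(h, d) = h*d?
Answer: 944/105 ≈ 8.9905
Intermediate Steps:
Q(h, d) = d*h
D = -6 (D = -9 - (2 - 1*1)*(-3) = -9 - (2 - 1)*(-3) = -9 - (-3) = -9 - 1*(-3) = -9 + 3 = -6)
y = -472/315 (y = 62*(-1/42) - 1*1/45 = -31/21 - 1/45 = -472/315 ≈ -1.4984)
y*D = -472/315*(-6) = 944/105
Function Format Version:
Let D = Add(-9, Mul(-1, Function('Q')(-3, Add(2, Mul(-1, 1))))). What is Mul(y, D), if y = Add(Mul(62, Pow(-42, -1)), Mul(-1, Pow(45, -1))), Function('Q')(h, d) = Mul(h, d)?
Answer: Rational(944, 105) ≈ 8.9905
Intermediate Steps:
Function('Q')(h, d) = Mul(d, h)
D = -6 (D = Add(-9, Mul(-1, Mul(Add(2, Mul(-1, 1)), -3))) = Add(-9, Mul(-1, Mul(Add(2, -1), -3))) = Add(-9, Mul(-1, Mul(1, -3))) = Add(-9, Mul(-1, -3)) = Add(-9, 3) = -6)
y = Rational(-472, 315) (y = Add(Mul(62, Rational(-1, 42)), Mul(-1, Rational(1, 45))) = Add(Rational(-31, 21), Rational(-1, 45)) = Rational(-472, 315) ≈ -1.4984)
Mul(y, D) = Mul(Rational(-472, 315), -6) = Rational(944, 105)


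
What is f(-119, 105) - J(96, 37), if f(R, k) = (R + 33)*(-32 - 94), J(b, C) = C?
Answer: 10799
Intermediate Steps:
f(R, k) = -4158 - 126*R (f(R, k) = (33 + R)*(-126) = -4158 - 126*R)
f(-119, 105) - J(96, 37) = (-4158 - 126*(-119)) - 1*37 = (-4158 + 14994) - 37 = 10836 - 37 = 10799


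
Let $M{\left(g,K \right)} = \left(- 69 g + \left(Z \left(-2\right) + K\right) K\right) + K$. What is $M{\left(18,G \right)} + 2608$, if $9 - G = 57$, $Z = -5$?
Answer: $3142$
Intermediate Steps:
$G = -48$ ($G = 9 - 57 = -48$)
$M{\left(g,K \right)} = K - 69 g + K \left(10 + K\right)$ ($M{\left(g,K \right)} = \left(- 69 g + \left(\left(-5\right) \left(-2\right) + K\right) K\right) + K = \left(- 69 g + \left(10 + K\right) K\right) + K = \left(- 69 g + K \left(10 + K\right)\right) + K = K - 69 g + K \left(10 + K\right)$)
$M{\left(18,G \right)} + 2608 = \left(\left(-48\right)^{2} - 1242 + 11 \left(-48\right)\right) + 2608 = \left(2304 - 1242 - 528\right) + 2608 = 534 + 2608 = 3142$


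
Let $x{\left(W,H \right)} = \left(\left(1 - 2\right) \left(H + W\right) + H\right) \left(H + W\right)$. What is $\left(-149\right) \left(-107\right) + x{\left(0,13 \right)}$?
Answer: $15943$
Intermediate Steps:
$x{\left(W,H \right)} = - W \left(H + W\right)$ ($x{\left(W,H \right)} = \left(- (H + W) + H\right) \left(H + W\right) = \left(\left(- H - W\right) + H\right) \left(H + W\right) = - W \left(H + W\right)$)
$\left(-149\right) \left(-107\right) + x{\left(0,13 \right)} = \left(-149\right) \left(-107\right) - 0 \left(13 + 0\right) = 15943 - 0 \cdot 13 = 15943 + 0 = 15943$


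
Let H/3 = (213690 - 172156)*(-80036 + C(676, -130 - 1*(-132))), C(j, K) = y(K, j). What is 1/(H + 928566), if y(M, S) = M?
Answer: -1/9971467902 ≈ -1.0029e-10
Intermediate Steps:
C(j, K) = K
H = -9972396468 (H = 3*((213690 - 172156)*(-80036 + (-130 - 1*(-132)))) = 3*(41534*(-80036 + (-130 + 132))) = 3*(41534*(-80036 + 2)) = 3*(41534*(-80034)) = 3*(-3324132156) = -9972396468)
1/(H + 928566) = 1/(-9972396468 + 928566) = 1/(-9971467902) = -1/9971467902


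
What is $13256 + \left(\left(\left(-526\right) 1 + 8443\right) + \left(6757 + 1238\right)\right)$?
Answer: $29168$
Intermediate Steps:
$13256 + \left(\left(\left(-526\right) 1 + 8443\right) + \left(6757 + 1238\right)\right) = 13256 + \left(\left(-526 + 8443\right) + 7995\right) = 13256 + \left(7917 + 7995\right) = 13256 + 15912 = 29168$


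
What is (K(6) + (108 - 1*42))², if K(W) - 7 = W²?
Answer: 11881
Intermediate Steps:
K(W) = 7 + W²
(K(6) + (108 - 1*42))² = ((7 + 6²) + (108 - 1*42))² = ((7 + 36) + (108 - 42))² = (43 + 66)² = 109² = 11881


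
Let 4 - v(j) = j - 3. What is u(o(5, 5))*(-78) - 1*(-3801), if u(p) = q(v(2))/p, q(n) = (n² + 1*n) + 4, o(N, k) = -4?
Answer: 4464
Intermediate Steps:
v(j) = 7 - j (v(j) = 4 - (j - 3) = 4 - (-3 + j) = 4 + (3 - j) = 7 - j)
q(n) = 4 + n + n² (q(n) = (n² + n) + 4 = (n + n²) + 4 = 4 + n + n²)
u(p) = 34/p (u(p) = (4 + (7 - 1*2) + (7 - 1*2)²)/p = (4 + (7 - 2) + (7 - 2)²)/p = (4 + 5 + 5²)/p = (4 + 5 + 25)/p = 34/p)
u(o(5, 5))*(-78) - 1*(-3801) = (34/(-4))*(-78) - 1*(-3801) = (34*(-¼))*(-78) + 3801 = -17/2*(-78) + 3801 = 663 + 3801 = 4464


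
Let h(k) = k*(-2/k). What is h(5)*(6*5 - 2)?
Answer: -56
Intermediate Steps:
h(k) = -2
h(5)*(6*5 - 2) = -2*(6*5 - 2) = -2*(30 - 2) = -2*28 = -56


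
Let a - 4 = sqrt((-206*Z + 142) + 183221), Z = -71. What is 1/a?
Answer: -4/197973 + sqrt(197989)/197973 ≈ 0.0022274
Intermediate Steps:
a = 4 + sqrt(197989) (a = 4 + sqrt((-206*(-71) + 142) + 183221) = 4 + sqrt((14626 + 142) + 183221) = 4 + sqrt(14768 + 183221) = 4 + sqrt(197989) ≈ 448.96)
1/a = 1/(4 + sqrt(197989))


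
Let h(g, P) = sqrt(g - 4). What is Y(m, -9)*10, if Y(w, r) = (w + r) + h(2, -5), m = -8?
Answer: -170 + 10*I*sqrt(2) ≈ -170.0 + 14.142*I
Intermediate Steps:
h(g, P) = sqrt(-4 + g)
Y(w, r) = r + w + I*sqrt(2) (Y(w, r) = (w + r) + sqrt(-4 + 2) = (r + w) + sqrt(-2) = (r + w) + I*sqrt(2) = r + w + I*sqrt(2))
Y(m, -9)*10 = (-9 - 8 + I*sqrt(2))*10 = (-17 + I*sqrt(2))*10 = -170 + 10*I*sqrt(2)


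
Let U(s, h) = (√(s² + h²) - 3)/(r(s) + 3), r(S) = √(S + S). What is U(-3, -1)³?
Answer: -(3 - √10)³/(3 + I*√6)³ ≈ -3.4187e-5 - 6.5132e-5*I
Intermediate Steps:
r(S) = √2*√S (r(S) = √(2*S) = √2*√S)
U(s, h) = (-3 + √(h² + s²))/(3 + √2*√s) (U(s, h) = (√(s² + h²) - 3)/(√2*√s + 3) = (√(h² + s²) - 3)/(3 + √2*√s) = (-3 + √(h² + s²))/(3 + √2*√s))
U(-3, -1)³ = ((-3 + √((-1)² + (-3)²))/(3 + √2*√(-3)))³ = ((-3 + √(1 + 9))/(3 + √2*(I*√3)))³ = ((-3 + √10)/(3 + I*√6))³ = (-3 + √10)³/(3 + I*√6)³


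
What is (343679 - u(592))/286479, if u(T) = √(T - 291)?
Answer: 343679/286479 - √301/286479 ≈ 1.1996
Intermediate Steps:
u(T) = √(-291 + T)
(343679 - u(592))/286479 = (343679 - √(-291 + 592))/286479 = (343679 - √301)*(1/286479) = 343679/286479 - √301/286479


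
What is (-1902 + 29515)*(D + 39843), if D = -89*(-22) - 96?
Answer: 1151600165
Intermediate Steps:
D = 1862 (D = 1958 - 96 = 1862)
(-1902 + 29515)*(D + 39843) = (-1902 + 29515)*(1862 + 39843) = 27613*41705 = 1151600165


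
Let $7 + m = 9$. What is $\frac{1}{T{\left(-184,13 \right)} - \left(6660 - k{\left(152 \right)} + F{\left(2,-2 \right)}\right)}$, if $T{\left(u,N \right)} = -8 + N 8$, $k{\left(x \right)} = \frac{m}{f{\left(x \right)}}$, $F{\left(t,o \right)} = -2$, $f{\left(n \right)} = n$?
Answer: $- \frac{76}{498711} \approx -0.00015239$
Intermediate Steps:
$m = 2$ ($m = -7 + 9 = 2$)
$k{\left(x \right)} = \frac{2}{x}$
$T{\left(u,N \right)} = -8 + 8 N$
$\frac{1}{T{\left(-184,13 \right)} - \left(6660 - k{\left(152 \right)} + F{\left(2,-2 \right)}\right)} = \frac{1}{\left(-8 + 8 \cdot 13\right) - \left(-2 + 6660 - \frac{1}{76}\right)} = \frac{1}{\left(-8 + 104\right) + \left(2 \cdot \frac{1}{152} - \left(-2 + 6660\right)\right)} = \frac{1}{96 + \left(\frac{1}{76} - 6658\right)} = \frac{1}{96 - \frac{506007}{76}} = \frac{1}{- \frac{498711}{76}} = - \frac{76}{498711}$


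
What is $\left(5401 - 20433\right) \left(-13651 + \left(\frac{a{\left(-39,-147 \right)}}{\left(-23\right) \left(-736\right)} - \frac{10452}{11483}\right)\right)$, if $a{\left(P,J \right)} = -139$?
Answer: $\frac{4986335312934543}{24298028} \approx 2.0522 \cdot 10^{8}$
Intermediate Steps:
$\left(5401 - 20433\right) \left(-13651 + \left(\frac{a{\left(-39,-147 \right)}}{\left(-23\right) \left(-736\right)} - \frac{10452}{11483}\right)\right) = \left(5401 - 20433\right) \left(-13651 - \left(\frac{139}{16928} + \frac{10452}{11483}\right)\right) = - 15032 \left(-13651 - \left(\frac{10452}{11483} + \frac{139}{16928}\right)\right) = - 15032 \left(-13651 - \frac{178527593}{194384224}\right) = \left(-15032\right) \left(- \frac{2653717569417}{194384224}\right) = \frac{4986335312934543}{24298028}$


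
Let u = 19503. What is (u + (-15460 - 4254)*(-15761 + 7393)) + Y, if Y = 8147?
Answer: 164994402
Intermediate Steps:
(u + (-15460 - 4254)*(-15761 + 7393)) + Y = (19503 + (-15460 - 4254)*(-15761 + 7393)) + 8147 = (19503 - 19714*(-8368)) + 8147 = (19503 + 164966752) + 8147 = 164986255 + 8147 = 164994402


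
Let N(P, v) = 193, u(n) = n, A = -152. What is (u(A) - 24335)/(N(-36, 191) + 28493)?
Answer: -24487/28686 ≈ -0.85362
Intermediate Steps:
(u(A) - 24335)/(N(-36, 191) + 28493) = (-152 - 24335)/(193 + 28493) = -24487/28686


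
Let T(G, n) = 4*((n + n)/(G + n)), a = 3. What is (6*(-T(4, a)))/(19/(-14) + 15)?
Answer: -288/191 ≈ -1.5079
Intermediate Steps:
T(G, n) = 8*n/(G + n) (T(G, n) = 4*((2*n)/(G + n)) = 4*(2*n/(G + n)) = 8*n/(G + n))
(6*(-T(4, a)))/(19/(-14) + 15) = (6*(-8*3/(4 + 3)))/(19/(-14) + 15) = (6*(-8*3/7))/(19*(-1/14) + 15) = (6*(-8*3/7))/(-19/14 + 15) = (6*(-1*24/7))/(191/14) = (6*(-24/7))*(14/191) = -144/7*14/191 = -288/191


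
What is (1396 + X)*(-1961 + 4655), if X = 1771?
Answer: 8531898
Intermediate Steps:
(1396 + X)*(-1961 + 4655) = (1396 + 1771)*(-1961 + 4655) = 3167*2694 = 8531898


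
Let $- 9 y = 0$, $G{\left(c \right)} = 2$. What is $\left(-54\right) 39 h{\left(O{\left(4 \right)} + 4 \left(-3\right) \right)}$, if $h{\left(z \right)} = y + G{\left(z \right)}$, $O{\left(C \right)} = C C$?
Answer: $-4212$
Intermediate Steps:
$O{\left(C \right)} = C^{2}$
$y = 0$ ($y = \left(- \frac{1}{9}\right) 0 = 0$)
$h{\left(z \right)} = 2$ ($h{\left(z \right)} = 0 + 2 = 2$)
$\left(-54\right) 39 h{\left(O{\left(4 \right)} + 4 \left(-3\right) \right)} = \left(-54\right) 39 \cdot 2 = \left(-2106\right) 2 = -4212$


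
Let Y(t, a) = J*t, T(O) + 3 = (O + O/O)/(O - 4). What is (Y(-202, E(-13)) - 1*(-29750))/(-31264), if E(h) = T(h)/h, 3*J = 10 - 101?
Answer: -6727/5862 ≈ -1.1476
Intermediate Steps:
J = -91/3 (J = (10 - 101)/3 = (⅓)*(-91) = -91/3 ≈ -30.333)
T(O) = -3 + (1 + O)/(-4 + O) (T(O) = -3 + (O + O/O)/(O - 4) = -3 + (O + 1)/(-4 + O) = -3 + (1 + O)/(-4 + O))
E(h) = (13 - 2*h)/(h*(-4 + h)) (E(h) = ((13 - 2*h)/(-4 + h))/h = (13 - 2*h)/(h*(-4 + h)))
Y(t, a) = -91*t/3
(Y(-202, E(-13)) - 1*(-29750))/(-31264) = (-91/3*(-202) - 1*(-29750))/(-31264) = (18382/3 + 29750)*(-1/31264) = (107632/3)*(-1/31264) = -6727/5862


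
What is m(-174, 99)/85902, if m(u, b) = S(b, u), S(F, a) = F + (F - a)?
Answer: 62/14317 ≈ 0.0043305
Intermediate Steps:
S(F, a) = -a + 2*F
m(u, b) = -u + 2*b
m(-174, 99)/85902 = (-1*(-174) + 2*99)/85902 = (174 + 198)*(1/85902) = 372*(1/85902) = 62/14317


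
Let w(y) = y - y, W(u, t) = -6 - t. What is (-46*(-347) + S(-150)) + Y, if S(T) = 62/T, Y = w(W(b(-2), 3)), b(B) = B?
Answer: 1197119/75 ≈ 15962.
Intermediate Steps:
w(y) = 0
Y = 0
(-46*(-347) + S(-150)) + Y = (-46*(-347) + 62/(-150)) + 0 = (15962 + 62*(-1/150)) + 0 = (15962 - 31/75) + 0 = 1197119/75 + 0 = 1197119/75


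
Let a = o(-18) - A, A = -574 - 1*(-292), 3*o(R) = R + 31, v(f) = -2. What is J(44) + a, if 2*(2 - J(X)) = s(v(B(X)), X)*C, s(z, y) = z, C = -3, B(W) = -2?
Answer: 856/3 ≈ 285.33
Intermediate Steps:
o(R) = 31/3 + R/3 (o(R) = (R + 31)/3 = (31 + R)/3 = 31/3 + R/3)
J(X) = -1 (J(X) = 2 - (-1)*(-3) = 2 - ½*6 = 2 - 3 = -1)
A = -282 (A = -574 + 292 = -282)
a = 859/3 (a = (31/3 + (⅓)*(-18)) - 1*(-282) = (31/3 - 6) + 282 = 13/3 + 282 = 859/3 ≈ 286.33)
J(44) + a = -1 + 859/3 = 856/3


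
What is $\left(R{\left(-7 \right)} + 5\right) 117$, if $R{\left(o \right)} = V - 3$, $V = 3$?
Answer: $585$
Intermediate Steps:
$R{\left(o \right)} = 0$ ($R{\left(o \right)} = 3 - 3 = 0$)
$\left(R{\left(-7 \right)} + 5\right) 117 = \left(0 + 5\right) 117 = 5 \cdot 117 = 585$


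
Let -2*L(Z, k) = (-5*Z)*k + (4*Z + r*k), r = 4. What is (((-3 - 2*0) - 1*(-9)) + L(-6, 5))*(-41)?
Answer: 2747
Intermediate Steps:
L(Z, k) = -2*Z - 2*k + 5*Z*k/2 (L(Z, k) = -((-5*Z)*k + (4*Z + 4*k))/2 = -(-5*Z*k + (4*Z + 4*k))/2 = -(4*Z + 4*k - 5*Z*k)/2 = -2*Z - 2*k + 5*Z*k/2)
(((-3 - 2*0) - 1*(-9)) + L(-6, 5))*(-41) = (((-3 - 2*0) - 1*(-9)) + (-2*(-6) - 2*5 + (5/2)*(-6)*5))*(-41) = (((-3 + 0) + 9) + (12 - 10 - 75))*(-41) = ((-3 + 9) - 73)*(-41) = (6 - 73)*(-41) = -67*(-41) = 2747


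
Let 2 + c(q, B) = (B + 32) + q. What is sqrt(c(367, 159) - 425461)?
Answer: I*sqrt(424905) ≈ 651.85*I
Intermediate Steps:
c(q, B) = 30 + B + q (c(q, B) = -2 + ((B + 32) + q) = -2 + ((32 + B) + q) = -2 + (32 + B + q) = 30 + B + q)
sqrt(c(367, 159) - 425461) = sqrt((30 + 159 + 367) - 425461) = sqrt(556 - 425461) = sqrt(-424905) = I*sqrt(424905)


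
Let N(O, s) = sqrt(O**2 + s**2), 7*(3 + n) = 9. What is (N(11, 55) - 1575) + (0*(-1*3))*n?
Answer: -1575 + 11*sqrt(26) ≈ -1518.9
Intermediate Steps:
n = -12/7 (n = -3 + (1/7)*9 = -3 + 9/7 = -12/7 ≈ -1.7143)
(N(11, 55) - 1575) + (0*(-1*3))*n = (sqrt(11**2 + 55**2) - 1575) + (0*(-1*3))*(-12/7) = (sqrt(121 + 3025) - 1575) + (0*(-3))*(-12/7) = (sqrt(3146) - 1575) + 0*(-12/7) = (11*sqrt(26) - 1575) + 0 = (-1575 + 11*sqrt(26)) + 0 = -1575 + 11*sqrt(26)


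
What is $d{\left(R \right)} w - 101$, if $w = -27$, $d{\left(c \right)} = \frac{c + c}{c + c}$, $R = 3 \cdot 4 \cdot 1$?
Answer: $-128$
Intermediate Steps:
$R = 12$ ($R = 12 \cdot 1 = 12$)
$d{\left(c \right)} = 1$ ($d{\left(c \right)} = \frac{2 c}{2 c} = 2 c \frac{1}{2 c} = 1$)
$d{\left(R \right)} w - 101 = 1 \left(-27\right) - 101 = -27 - 101 = -128$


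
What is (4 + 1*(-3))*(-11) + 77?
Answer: 66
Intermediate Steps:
(4 + 1*(-3))*(-11) + 77 = (4 - 3)*(-11) + 77 = 1*(-11) + 77 = -11 + 77 = 66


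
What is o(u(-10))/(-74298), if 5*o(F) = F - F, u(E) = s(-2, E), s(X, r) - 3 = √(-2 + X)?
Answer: 0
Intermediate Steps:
s(X, r) = 3 + √(-2 + X)
u(E) = 3 + 2*I (u(E) = 3 + √(-2 - 2) = 3 + √(-4) = 3 + 2*I)
o(F) = 0 (o(F) = (F - F)/5 = (⅕)*0 = 0)
o(u(-10))/(-74298) = 0/(-74298) = 0*(-1/74298) = 0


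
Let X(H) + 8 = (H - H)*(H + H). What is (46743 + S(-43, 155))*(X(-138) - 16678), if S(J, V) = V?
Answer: -782540028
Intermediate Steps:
X(H) = -8 (X(H) = -8 + (H - H)*(H + H) = -8 + 0*(2*H) = -8 + 0 = -8)
(46743 + S(-43, 155))*(X(-138) - 16678) = (46743 + 155)*(-8 - 16678) = 46898*(-16686) = -782540028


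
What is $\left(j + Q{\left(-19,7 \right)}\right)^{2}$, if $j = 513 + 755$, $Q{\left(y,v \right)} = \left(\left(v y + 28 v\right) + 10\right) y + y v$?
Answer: $63504$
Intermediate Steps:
$Q{\left(y,v \right)} = v y + y \left(10 + 28 v + v y\right)$ ($Q{\left(y,v \right)} = \left(\left(28 v + v y\right) + 10\right) y + v y = \left(10 + 28 v + v y\right) y + v y = y \left(10 + 28 v + v y\right) + v y = v y + y \left(10 + 28 v + v y\right)$)
$j = 1268$
$\left(j + Q{\left(-19,7 \right)}\right)^{2} = \left(1268 - 19 \left(10 + 29 \cdot 7 + 7 \left(-19\right)\right)\right)^{2} = \left(1268 - 19 \left(10 + 203 - 133\right)\right)^{2} = \left(1268 - 1520\right)^{2} = \left(-252\right)^{2} = 63504$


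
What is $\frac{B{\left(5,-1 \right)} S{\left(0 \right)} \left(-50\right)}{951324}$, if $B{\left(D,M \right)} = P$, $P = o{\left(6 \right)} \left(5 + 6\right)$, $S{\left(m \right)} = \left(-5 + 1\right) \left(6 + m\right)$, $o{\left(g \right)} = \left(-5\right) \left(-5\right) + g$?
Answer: $\frac{3100}{7207} \approx 0.43014$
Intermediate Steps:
$o{\left(g \right)} = 25 + g$
$S{\left(m \right)} = -24 - 4 m$ ($S{\left(m \right)} = - 4 \left(6 + m\right) = -24 - 4 m$)
$P = 341$ ($P = \left(25 + 6\right) \left(5 + 6\right) = 31 \cdot 11 = 341$)
$B{\left(D,M \right)} = 341$
$\frac{B{\left(5,-1 \right)} S{\left(0 \right)} \left(-50\right)}{951324} = \frac{341 \left(-24 - 0\right) \left(-50\right)}{951324} = 341 \left(-24 + 0\right) \left(-50\right) \frac{1}{951324} = 341 \left(-24\right) \left(-50\right) \frac{1}{951324} = \left(-8184\right) \left(-50\right) \frac{1}{951324} = 409200 \cdot \frac{1}{951324} = \frac{3100}{7207}$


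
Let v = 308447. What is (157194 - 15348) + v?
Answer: 450293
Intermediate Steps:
(157194 - 15348) + v = (157194 - 15348) + 308447 = 141846 + 308447 = 450293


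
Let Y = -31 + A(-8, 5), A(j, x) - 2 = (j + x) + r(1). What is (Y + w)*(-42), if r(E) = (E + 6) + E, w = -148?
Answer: 7224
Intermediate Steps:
r(E) = 6 + 2*E (r(E) = (6 + E) + E = 6 + 2*E)
A(j, x) = 10 + j + x (A(j, x) = 2 + ((j + x) + (6 + 2*1)) = 2 + ((j + x) + (6 + 2)) = 2 + ((j + x) + 8) = 2 + (8 + j + x) = 10 + j + x)
Y = -24 (Y = -31 + (10 - 8 + 5) = -31 + 7 = -24)
(Y + w)*(-42) = (-24 - 148)*(-42) = -172*(-42) = 7224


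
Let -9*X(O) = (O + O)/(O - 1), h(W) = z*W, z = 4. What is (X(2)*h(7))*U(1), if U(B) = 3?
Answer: -112/3 ≈ -37.333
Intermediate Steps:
h(W) = 4*W
X(O) = -2*O/(9*(-1 + O)) (X(O) = -(O + O)/(9*(O - 1)) = -2*O/(9*(-1 + O)))
(X(2)*h(7))*U(1) = ((-2*2/(-9 + 9*2))*(4*7))*3 = (-2*2/(-9 + 18)*28)*3 = (-2*2/9*28)*3 = (-2*2*⅑*28)*3 = -4/9*28*3 = -112/9*3 = -112/3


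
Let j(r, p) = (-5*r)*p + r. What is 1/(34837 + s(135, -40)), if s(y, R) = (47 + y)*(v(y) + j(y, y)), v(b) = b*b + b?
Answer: -1/13183823 ≈ -7.5850e-8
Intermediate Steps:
j(r, p) = r - 5*p*r (j(r, p) = -5*p*r + r = r - 5*p*r)
v(b) = b + b² (v(b) = b² + b = b + b²)
s(y, R) = (47 + y)*(y*(1 + y) + y*(1 - 5*y))
1/(34837 + s(135, -40)) = 1/(34837 + 2*135*(47 - 93*135 - 2*135²)) = 1/(34837 + 2*135*(47 - 12555 - 2*18225)) = 1/(34837 + 2*135*(47 - 12555 - 36450)) = 1/(34837 + 2*135*(-48958)) = 1/(34837 - 13218660) = 1/(-13183823) = -1/13183823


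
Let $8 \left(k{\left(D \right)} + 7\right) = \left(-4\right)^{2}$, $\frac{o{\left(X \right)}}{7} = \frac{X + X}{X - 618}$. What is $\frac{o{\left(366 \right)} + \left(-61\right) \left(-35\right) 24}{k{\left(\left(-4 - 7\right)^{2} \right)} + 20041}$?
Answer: $\frac{153659}{60108} \approx 2.5564$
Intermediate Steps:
$o{\left(X \right)} = \frac{14 X}{-618 + X}$ ($o{\left(X \right)} = 7 \frac{X + X}{X - 618} = 7 \frac{2 X}{-618 + X} = \frac{14 X}{-618 + X}$)
$k{\left(D \right)} = -5$ ($k{\left(D \right)} = -7 + \frac{\left(-4\right)^{2}}{8} = -7 + \frac{1}{8} \cdot 16 = -7 + 2 = -5$)
$\frac{o{\left(366 \right)} + \left(-61\right) \left(-35\right) 24}{k{\left(\left(-4 - 7\right)^{2} \right)} + 20041} = \frac{14 \cdot 366 \frac{1}{-618 + 366} + \left(-61\right) \left(-35\right) 24}{-5 + 20041} = \frac{14 \cdot 366 \frac{1}{-252} + 2135 \cdot 24}{20036} = \left(14 \cdot 366 \left(- \frac{1}{252}\right) + 51240\right) \frac{1}{20036} = \left(- \frac{61}{3} + 51240\right) \frac{1}{20036} = \frac{153659}{3} \cdot \frac{1}{20036} = \frac{153659}{60108}$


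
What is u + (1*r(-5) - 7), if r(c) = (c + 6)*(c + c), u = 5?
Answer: -12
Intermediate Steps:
r(c) = 2*c*(6 + c) (r(c) = (6 + c)*(2*c) = 2*c*(6 + c))
u + (1*r(-5) - 7) = 5 + (1*(2*(-5)*(6 - 5)) - 7) = 5 + (1*(2*(-5)*1) - 7) = 5 + (1*(-10) - 7) = 5 + (-10 - 7) = 5 - 17 = -12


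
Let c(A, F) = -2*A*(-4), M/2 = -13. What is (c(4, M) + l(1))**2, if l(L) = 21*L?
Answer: 2809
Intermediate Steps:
M = -26 (M = 2*(-13) = -26)
c(A, F) = 8*A
(c(4, M) + l(1))**2 = (8*4 + 21*1)**2 = (32 + 21)**2 = 53**2 = 2809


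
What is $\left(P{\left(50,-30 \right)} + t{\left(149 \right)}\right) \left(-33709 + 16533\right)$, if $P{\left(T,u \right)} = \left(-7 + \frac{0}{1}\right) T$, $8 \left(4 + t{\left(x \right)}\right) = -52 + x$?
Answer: $5872045$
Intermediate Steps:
$t{\left(x \right)} = - \frac{21}{2} + \frac{x}{8}$ ($t{\left(x \right)} = -4 + \frac{-52 + x}{8} = -4 + \left(- \frac{13}{2} + \frac{x}{8}\right) = - \frac{21}{2} + \frac{x}{8}$)
$P{\left(T,u \right)} = - 7 T$ ($P{\left(T,u \right)} = \left(-7 + 0 \cdot 1\right) T = \left(-7 + 0\right) T = - 7 T$)
$\left(P{\left(50,-30 \right)} + t{\left(149 \right)}\right) \left(-33709 + 16533\right) = \left(\left(-7\right) 50 + \left(- \frac{21}{2} + \frac{1}{8} \cdot 149\right)\right) \left(-33709 + 16533\right) = \left(-350 + \left(- \frac{21}{2} + \frac{149}{8}\right)\right) \left(-17176\right) = \left(-350 + \frac{65}{8}\right) \left(-17176\right) = \left(- \frac{2735}{8}\right) \left(-17176\right) = 5872045$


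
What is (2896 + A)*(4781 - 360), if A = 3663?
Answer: 28997339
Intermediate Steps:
(2896 + A)*(4781 - 360) = (2896 + 3663)*(4781 - 360) = 6559*4421 = 28997339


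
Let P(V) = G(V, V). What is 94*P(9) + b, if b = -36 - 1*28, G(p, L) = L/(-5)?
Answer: -1166/5 ≈ -233.20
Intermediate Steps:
G(p, L) = -L/5 (G(p, L) = L*(-1/5) = -L/5)
b = -64 (b = -36 - 28 = -64)
P(V) = -V/5
94*P(9) + b = 94*(-1/5*9) - 64 = 94*(-9/5) - 64 = -846/5 - 64 = -1166/5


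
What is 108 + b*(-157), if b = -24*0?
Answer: 108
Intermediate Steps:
b = 0
108 + b*(-157) = 108 + 0*(-157) = 108 + 0 = 108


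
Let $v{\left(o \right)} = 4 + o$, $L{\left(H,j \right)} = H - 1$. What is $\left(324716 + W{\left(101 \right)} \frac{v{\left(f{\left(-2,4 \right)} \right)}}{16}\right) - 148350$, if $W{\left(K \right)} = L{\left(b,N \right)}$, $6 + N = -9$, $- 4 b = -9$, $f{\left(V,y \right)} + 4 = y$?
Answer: $\frac{2821861}{16} \approx 1.7637 \cdot 10^{5}$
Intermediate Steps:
$f{\left(V,y \right)} = -4 + y$
$b = \frac{9}{4}$ ($b = \left(- \frac{1}{4}\right) \left(-9\right) = \frac{9}{4} \approx 2.25$)
$N = -15$ ($N = -6 - 9 = -15$)
$L{\left(H,j \right)} = -1 + H$ ($L{\left(H,j \right)} = H - 1 = -1 + H$)
$W{\left(K \right)} = \frac{5}{4}$ ($W{\left(K \right)} = -1 + \frac{9}{4} = \frac{5}{4}$)
$\left(324716 + W{\left(101 \right)} \frac{v{\left(f{\left(-2,4 \right)} \right)}}{16}\right) - 148350 = \left(324716 + \frac{5 \frac{4 + \left(-4 + 4\right)}{16}}{4}\right) - 148350 = \left(324716 + \frac{5 \left(4 + 0\right) \frac{1}{16}}{4}\right) - 148350 = \left(324716 + \frac{5 \cdot 4 \cdot \frac{1}{16}}{4}\right) - 148350 = \left(324716 + \frac{5}{4} \cdot \frac{1}{4}\right) - 148350 = \left(324716 + \frac{5}{16}\right) - 148350 = \frac{5195461}{16} - 148350 = \frac{2821861}{16}$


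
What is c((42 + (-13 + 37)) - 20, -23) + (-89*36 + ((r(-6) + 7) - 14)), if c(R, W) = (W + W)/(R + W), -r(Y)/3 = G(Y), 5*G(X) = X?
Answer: -16047/5 ≈ -3209.4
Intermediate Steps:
G(X) = X/5
r(Y) = -3*Y/5
c(R, W) = 2*W/(R + W) (c(R, W) = (2*W)/(R + W) = 2*W/(R + W))
c((42 + (-13 + 37)) - 20, -23) + (-89*36 + ((r(-6) + 7) - 14)) = 2*(-23)/(((42 + (-13 + 37)) - 20) - 23) + (-89*36 + ((-⅗*(-6) + 7) - 14)) = 2*(-23)/(((42 + 24) - 20) - 23) + (-3204 + ((18/5 + 7) - 14)) = 2*(-23)/((66 - 20) - 23) + (-3204 + (53/5 - 14)) = 2*(-23)/(46 - 23) + (-3204 - 17/5) = 2*(-23)/23 - 16037/5 = 2*(-23)*(1/23) - 16037/5 = -2 - 16037/5 = -16047/5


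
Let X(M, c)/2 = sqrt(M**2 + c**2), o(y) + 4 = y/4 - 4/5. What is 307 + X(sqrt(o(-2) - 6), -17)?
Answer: 307 + sqrt(27770)/5 ≈ 340.33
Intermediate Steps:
o(y) = -24/5 + y/4 (o(y) = -4 + (y/4 - 4/5) = -4 + (-4/5 + y/4) = -24/5 + y/4)
X(M, c) = 2*sqrt(M**2 + c**2)
307 + X(sqrt(o(-2) - 6), -17) = 307 + 2*sqrt((sqrt((-24/5 + (1/4)*(-2)) - 6))**2 + (-17)**2) = 307 + 2*sqrt((sqrt((-24/5 - 1/2) - 6))**2 + 289) = 307 + 2*sqrt((sqrt(-53/10 - 6))**2 + 289) = 307 + 2*sqrt((sqrt(-113/10))**2 + 289) = 307 + 2*sqrt((I*sqrt(1130)/10)**2 + 289) = 307 + 2*sqrt(-113/10 + 289) = 307 + 2*sqrt(2777/10) = 307 + 2*(sqrt(27770)/10) = 307 + sqrt(27770)/5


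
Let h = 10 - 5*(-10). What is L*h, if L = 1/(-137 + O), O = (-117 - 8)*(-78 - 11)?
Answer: 15/2747 ≈ 0.0054605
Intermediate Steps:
O = 11125 (O = -125*(-89) = 11125)
h = 60 (h = 10 + 50 = 60)
L = 1/10988 (L = 1/(-137 + 11125) = 1/10988 ≈ 9.1008e-5)
L*h = (1/10988)*60 = 15/2747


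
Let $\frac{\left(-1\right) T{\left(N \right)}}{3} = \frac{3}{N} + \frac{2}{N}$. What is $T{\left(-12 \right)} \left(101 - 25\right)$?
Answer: $95$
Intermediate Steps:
$T{\left(N \right)} = - \frac{15}{N}$ ($T{\left(N \right)} = - 3 \left(\frac{3}{N} + \frac{2}{N}\right) = - 3 \frac{5}{N} = - \frac{15}{N}$)
$T{\left(-12 \right)} \left(101 - 25\right) = - \frac{15}{-12} \left(101 - 25\right) = \left(-15\right) \left(- \frac{1}{12}\right) 76 = \frac{5}{4} \cdot 76 = 95$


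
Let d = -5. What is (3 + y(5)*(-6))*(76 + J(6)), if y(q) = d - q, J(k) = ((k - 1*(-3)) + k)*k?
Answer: 10458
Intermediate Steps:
J(k) = k*(3 + 2*k) (J(k) = ((k + 3) + k)*k = ((3 + k) + k)*k = (3 + 2*k)*k = k*(3 + 2*k))
y(q) = -5 - q
(3 + y(5)*(-6))*(76 + J(6)) = (3 + (-5 - 1*5)*(-6))*(76 + 6*(3 + 2*6)) = (3 + (-5 - 5)*(-6))*(76 + 6*(3 + 12)) = (3 - 10*(-6))*(76 + 6*15) = (3 + 60)*(76 + 90) = 63*166 = 10458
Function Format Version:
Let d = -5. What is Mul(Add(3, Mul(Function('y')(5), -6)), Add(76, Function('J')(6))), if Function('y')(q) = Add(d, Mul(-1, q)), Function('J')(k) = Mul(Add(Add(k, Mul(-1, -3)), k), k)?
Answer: 10458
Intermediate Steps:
Function('J')(k) = Mul(k, Add(3, Mul(2, k))) (Function('J')(k) = Mul(Add(Add(k, 3), k), k) = Mul(Add(Add(3, k), k), k) = Mul(Add(3, Mul(2, k)), k) = Mul(k, Add(3, Mul(2, k))))
Function('y')(q) = Add(-5, Mul(-1, q))
Mul(Add(3, Mul(Function('y')(5), -6)), Add(76, Function('J')(6))) = Mul(Add(3, Mul(Add(-5, Mul(-1, 5)), -6)), Add(76, Mul(6, Add(3, Mul(2, 6))))) = Mul(Add(3, Mul(Add(-5, -5), -6)), Add(76, Mul(6, Add(3, 12)))) = Mul(Add(3, Mul(-10, -6)), Add(76, Mul(6, 15))) = Mul(Add(3, 60), Add(76, 90)) = Mul(63, 166) = 10458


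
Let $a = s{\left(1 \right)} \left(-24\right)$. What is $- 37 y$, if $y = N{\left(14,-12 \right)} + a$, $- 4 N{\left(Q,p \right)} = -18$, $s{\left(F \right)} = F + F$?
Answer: $\frac{3219}{2} \approx 1609.5$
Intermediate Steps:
$s{\left(F \right)} = 2 F$
$N{\left(Q,p \right)} = \frac{9}{2}$ ($N{\left(Q,p \right)} = \left(- \frac{1}{4}\right) \left(-18\right) = \frac{9}{2}$)
$a = -48$ ($a = 2 \cdot 1 \left(-24\right) = 2 \left(-24\right) = -48$)
$y = - \frac{87}{2}$ ($y = \frac{9}{2} - 48 = - \frac{87}{2} \approx -43.5$)
$- 37 y = \left(-37\right) \left(- \frac{87}{2}\right) = \frac{3219}{2}$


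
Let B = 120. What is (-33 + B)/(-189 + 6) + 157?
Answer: 9548/61 ≈ 156.52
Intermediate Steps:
(-33 + B)/(-189 + 6) + 157 = (-33 + 120)/(-189 + 6) + 157 = 87/(-183) + 157 = 87*(-1/183) + 157 = -29/61 + 157 = 9548/61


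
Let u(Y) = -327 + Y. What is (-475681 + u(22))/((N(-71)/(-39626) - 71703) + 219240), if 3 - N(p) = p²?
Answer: -673622187/208796650 ≈ -3.2262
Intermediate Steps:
N(p) = 3 - p²
(-475681 + u(22))/((N(-71)/(-39626) - 71703) + 219240) = (-475681 + (-327 + 22))/(((3 - 1*(-71)²)/(-39626) - 71703) + 219240) = (-475681 - 305)/(((3 - 1*5041)*(-1/39626) - 71703) + 219240) = -475986/(((3 - 5041)*(-1/39626) - 71703) + 219240) = -475986/((-5038*(-1/39626) - 71703) + 219240) = -475986/((2519/19813 - 71703) + 219240) = -475986/(-1420649020/19813 + 219240) = -475986/2923153100/19813 = -475986*19813/2923153100 = -673622187/208796650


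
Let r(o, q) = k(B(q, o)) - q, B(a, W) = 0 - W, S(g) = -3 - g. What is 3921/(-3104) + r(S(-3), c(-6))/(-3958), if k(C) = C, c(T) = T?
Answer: -7768971/6142816 ≈ -1.2647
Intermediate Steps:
B(a, W) = -W
r(o, q) = -o - q
3921/(-3104) + r(S(-3), c(-6))/(-3958) = 3921/(-3104) + (-(-3 - 1*(-3)) - 1*(-6))/(-3958) = 3921*(-1/3104) + (-(-3 + 3) + 6)*(-1/3958) = -3921/3104 + (-1*0 + 6)*(-1/3958) = -3921/3104 + (0 + 6)*(-1/3958) = -3921/3104 + 6*(-1/3958) = -3921/3104 - 3/1979 = -7768971/6142816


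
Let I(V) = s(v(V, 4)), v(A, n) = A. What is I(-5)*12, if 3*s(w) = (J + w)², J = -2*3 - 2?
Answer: 676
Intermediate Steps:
J = -8 (J = -6 - 2 = -8)
s(w) = (-8 + w)²/3
I(V) = (-8 + V)²/3
I(-5)*12 = ((-8 - 5)²/3)*12 = ((⅓)*(-13)²)*12 = ((⅓)*169)*12 = (169/3)*12 = 676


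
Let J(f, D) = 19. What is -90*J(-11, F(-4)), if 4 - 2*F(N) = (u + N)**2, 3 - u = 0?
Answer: -1710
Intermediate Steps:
u = 3 (u = 3 - 1*0 = 3 + 0 = 3)
F(N) = 2 - (3 + N)**2/2
-90*J(-11, F(-4)) = -90*19 = -1710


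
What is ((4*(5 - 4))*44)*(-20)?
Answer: -3520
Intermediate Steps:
((4*(5 - 4))*44)*(-20) = ((4*1)*44)*(-20) = (4*44)*(-20) = 176*(-20) = -3520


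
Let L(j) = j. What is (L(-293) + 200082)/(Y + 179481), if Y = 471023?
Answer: 199789/650504 ≈ 0.30713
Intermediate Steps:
(L(-293) + 200082)/(Y + 179481) = (-293 + 200082)/(471023 + 179481) = 199789/650504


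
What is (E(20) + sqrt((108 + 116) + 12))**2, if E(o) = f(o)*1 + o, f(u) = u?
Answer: 1836 + 160*sqrt(59) ≈ 3065.0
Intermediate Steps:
E(o) = 2*o (E(o) = o*1 + o = o + o = 2*o)
(E(20) + sqrt((108 + 116) + 12))**2 = (2*20 + sqrt((108 + 116) + 12))**2 = (40 + sqrt(224 + 12))**2 = (40 + sqrt(236))**2 = (40 + 2*sqrt(59))**2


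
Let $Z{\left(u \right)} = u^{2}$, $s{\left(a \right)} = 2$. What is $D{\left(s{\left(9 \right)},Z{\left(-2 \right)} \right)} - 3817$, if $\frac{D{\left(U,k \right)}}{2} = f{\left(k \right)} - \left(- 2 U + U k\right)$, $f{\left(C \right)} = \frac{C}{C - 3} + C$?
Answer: $-3809$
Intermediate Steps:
$f{\left(C \right)} = C + \frac{C}{-3 + C}$ ($f{\left(C \right)} = \frac{C}{-3 + C} + C = C + \frac{C}{-3 + C}$)
$D{\left(U,k \right)} = 4 U - 2 U k + \frac{2 k \left(-2 + k\right)}{-3 + k}$ ($D{\left(U,k \right)} = 2 \left(\frac{k \left(-2 + k\right)}{-3 + k} - \left(- 2 U + U k\right)\right) = 2 \left(2 U - U k + \frac{k \left(-2 + k\right)}{-3 + k}\right) = 4 U - 2 U k + \frac{2 k \left(-2 + k\right)}{-3 + k}$)
$D{\left(s{\left(9 \right)},Z{\left(-2 \right)} \right)} - 3817 = \frac{2 \left(\left(-2\right)^{2} \left(-2 + \left(-2\right)^{2}\right) + 2 \left(-3 + \left(-2\right)^{2}\right) \left(2 - \left(-2\right)^{2}\right)\right)}{-3 + \left(-2\right)^{2}} - 3817 = \frac{2 \left(4 \left(-2 + 4\right) + 2 \left(-3 + 4\right) \left(2 - 4\right)\right)}{-3 + 4} - 3817 = \frac{2 \left(4 \cdot 2 + 2 \cdot 1 \left(2 - 4\right)\right)}{1} - 3817 = 2 \cdot 1 \left(8 + 2 \cdot 1 \left(-2\right)\right) - 3817 = 2 \cdot 1 \left(8 - 4\right) - 3817 = 2 \cdot 1 \cdot 4 - 3817 = 8 - 3817 = -3809$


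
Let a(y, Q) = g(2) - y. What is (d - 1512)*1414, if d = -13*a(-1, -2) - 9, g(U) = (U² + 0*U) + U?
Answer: -2279368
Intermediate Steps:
g(U) = U + U² (g(U) = (U² + 0) + U = U² + U = U + U²)
a(y, Q) = 6 - y (a(y, Q) = 2*(1 + 2) - y = 2*3 - y = 6 - y)
d = -100 (d = -13*(6 - 1*(-1)) - 9 = -13*(6 + 1) - 9 = -13*7 - 9 = -91 - 9 = -100)
(d - 1512)*1414 = (-100 - 1512)*1414 = -1612*1414 = -2279368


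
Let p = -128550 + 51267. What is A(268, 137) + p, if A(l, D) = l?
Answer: -77015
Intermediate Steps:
p = -77283
A(268, 137) + p = 268 - 77283 = -77015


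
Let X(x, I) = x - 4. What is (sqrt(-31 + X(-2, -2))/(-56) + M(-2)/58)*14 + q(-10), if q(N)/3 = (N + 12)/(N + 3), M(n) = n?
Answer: -272/203 - I*sqrt(37)/4 ≈ -1.3399 - 1.5207*I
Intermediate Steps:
X(x, I) = -4 + x
q(N) = 3*(12 + N)/(3 + N) (q(N) = 3*((N + 12)/(N + 3)) = 3*((12 + N)/(3 + N)) = 3*(12 + N)/(3 + N))
(sqrt(-31 + X(-2, -2))/(-56) + M(-2)/58)*14 + q(-10) = (sqrt(-31 + (-4 - 2))/(-56) - 2/58)*14 + 3*(12 - 10)/(3 - 10) = (sqrt(-31 - 6)*(-1/56) - 2*1/58)*14 + 3*2/(-7) = (sqrt(-37)*(-1/56) - 1/29)*14 + 3*(-1/7)*2 = ((I*sqrt(37))*(-1/56) - 1/29)*14 - 6/7 = (-I*sqrt(37)/56 - 1/29)*14 - 6/7 = (-1/29 - I*sqrt(37)/56)*14 - 6/7 = (-14/29 - I*sqrt(37)/4) - 6/7 = -272/203 - I*sqrt(37)/4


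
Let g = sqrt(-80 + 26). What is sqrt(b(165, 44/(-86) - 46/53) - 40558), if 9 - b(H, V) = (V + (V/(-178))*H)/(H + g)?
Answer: sqrt(202831)*sqrt((-452352675233 - 8224594219*I*sqrt(6))/(55 + I*sqrt(6)))/202831 ≈ 6.7392e-8 - 201.37*I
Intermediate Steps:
g = 3*I*sqrt(6) (g = sqrt(-54) = 3*I*sqrt(6) ≈ 7.3485*I)
b(H, V) = 9 - (V - H*V/178)/(H + 3*I*sqrt(6)) (b(H, V) = 9 - (V + (V/(-178))*H)/(H + 3*I*sqrt(6)) = 9 - (V + (V*(-1/178))*H)/(H + 3*I*sqrt(6)) = 9 - (V + (-V/178)*H)/(H + 3*I*sqrt(6)) = 9 - (V - H*V/178)/(H + 3*I*sqrt(6)))
sqrt(b(165, 44/(-86) - 46/53) - 40558) = sqrt((-(44/(-86) - 46/53) + 9*165 + 27*I*sqrt(6) + (1/178)*165*(44/(-86) - 46/53))/(165 + 3*I*sqrt(6)) - 40558) = sqrt((-(44*(-1/86) - 46*1/53) + 1485 + 27*I*sqrt(6) + (1/178)*165*(44*(-1/86) - 46*1/53))/(165 + 3*I*sqrt(6)) - 40558) = sqrt((-(-22/43 - 46/53) + 1485 + 27*I*sqrt(6) + (1/178)*165*(-22/43 - 46/53))/(165 + 3*I*sqrt(6)) - 40558) = sqrt((-1*(-3144/2279) + 1485 + 27*I*sqrt(6) + (1/178)*165*(-3144/2279))/(165 + 3*I*sqrt(6)) - 40558) = sqrt((3144/2279 + 1485 + 27*I*sqrt(6) - 259380/202831)/(165 + 3*I*sqrt(6)) - 40558) = sqrt((301224471/202831 + 27*I*sqrt(6))/(165 + 3*I*sqrt(6)) - 40558) = sqrt(-40558 + (301224471/202831 + 27*I*sqrt(6))/(165 + 3*I*sqrt(6)))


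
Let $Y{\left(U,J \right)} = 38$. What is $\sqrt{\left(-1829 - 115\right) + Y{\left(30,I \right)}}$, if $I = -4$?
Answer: $i \sqrt{1906} \approx 43.658 i$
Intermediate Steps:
$\sqrt{\left(-1829 - 115\right) + Y{\left(30,I \right)}} = \sqrt{\left(-1829 - 115\right) + 38} = \sqrt{-1944 + 38} = \sqrt{-1906} = i \sqrt{1906}$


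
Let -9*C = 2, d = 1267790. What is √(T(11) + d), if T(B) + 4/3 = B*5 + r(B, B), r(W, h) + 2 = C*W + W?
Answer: 2*√2852663/3 ≈ 1126.0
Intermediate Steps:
C = -2/9 (C = -⅑*2 = -2/9 ≈ -0.22222)
r(W, h) = -2 + 7*W/9 (r(W, h) = -2 + (-2*W/9 + W) = -2 + 7*W/9)
T(B) = -10/3 + 52*B/9 (T(B) = -4/3 + (B*5 + (-2 + 7*B/9)) = -4/3 + (5*B + (-2 + 7*B/9)) = -4/3 + (-2 + 52*B/9) = -10/3 + 52*B/9)
√(T(11) + d) = √((-10/3 + (52/9)*11) + 1267790) = √((-10/3 + 572/9) + 1267790) = √(542/9 + 1267790) = √(11410652/9) = 2*√2852663/3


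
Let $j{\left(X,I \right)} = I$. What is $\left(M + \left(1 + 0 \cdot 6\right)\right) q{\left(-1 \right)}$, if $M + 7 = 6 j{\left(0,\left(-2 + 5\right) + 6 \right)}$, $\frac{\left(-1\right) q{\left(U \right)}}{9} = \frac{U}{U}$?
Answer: $-432$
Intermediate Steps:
$q{\left(U \right)} = -9$ ($q{\left(U \right)} = - 9 \frac{U}{U} = \left(-9\right) 1 = -9$)
$M = 47$ ($M = -7 + 6 \left(\left(-2 + 5\right) + 6\right) = -7 + 6 \left(3 + 6\right) = -7 + 6 \cdot 9 = -7 + 54 = 47$)
$\left(M + \left(1 + 0 \cdot 6\right)\right) q{\left(-1 \right)} = \left(47 + \left(1 + 0 \cdot 6\right)\right) \left(-9\right) = \left(47 + \left(1 + 0\right)\right) \left(-9\right) = \left(47 + 1\right) \left(-9\right) = 48 \left(-9\right) = -432$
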